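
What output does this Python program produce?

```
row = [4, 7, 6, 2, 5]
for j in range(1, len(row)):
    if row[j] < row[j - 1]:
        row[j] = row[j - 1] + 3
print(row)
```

j=1: 7>=4, unchanged → [4, 7, 6, 2, 5]
j=2: 6<7, row[2] = 7+3 = 10 → [4, 7, 10, 2, 5]
j=3: 2<10, row[3] = 10+3 = 13 → [4, 7, 10, 13, 5]
j=4: 5<13, row[4] = 13+3 = 16 → [4, 7, 10, 13, 16]

[4, 7, 10, 13, 16]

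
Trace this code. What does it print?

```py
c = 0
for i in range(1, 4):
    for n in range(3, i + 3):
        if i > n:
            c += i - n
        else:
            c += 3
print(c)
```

i=1,n=3: not 1>3, c = 0+3 = 3
i=2,n=3: not 2>3, c = 3+3 = 6
i=2,n=4: not 2>4, c = 6+3 = 9
i=3,n=3: not 3>3, c = 9+3 = 12
i=3,n=4: not 3>4, c = 12+3 = 15
i=3,n=5: not 3>5, c = 15+3 = 18

18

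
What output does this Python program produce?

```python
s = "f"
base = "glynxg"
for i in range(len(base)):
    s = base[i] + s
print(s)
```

i=0: prepend 'g' → 'gf'
i=1: prepend 'l' → 'lgf'
i=2: prepend 'y' → 'ylgf'
i=3: prepend 'n' → 'nylgf'
i=4: prepend 'x' → 'xnylgf'
i=5: prepend 'g' → 'gxnylgf'

gxnylgf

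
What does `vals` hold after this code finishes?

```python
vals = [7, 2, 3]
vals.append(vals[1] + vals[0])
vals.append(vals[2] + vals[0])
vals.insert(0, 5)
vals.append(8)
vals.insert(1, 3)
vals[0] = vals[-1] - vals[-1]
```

[0, 3, 7, 2, 3, 9, 10, 8]

append vals[1]+vals[0] = 2+7 = 9 → [7, 2, 3, 9]
append vals[2]+vals[0] = 3+7 = 10 → [7, 2, 3, 9, 10]
insert 5 at 0 → [5, 7, 2, 3, 9, 10]
append 8 → [5, 7, 2, 3, 9, 10, 8]
insert 3 at 1 → [5, 3, 7, 2, 3, 9, 10, 8]
vals[0] = vals[-1]-vals[-1] = 8-8 = 0 → [0, 3, 7, 2, 3, 9, 10, 8]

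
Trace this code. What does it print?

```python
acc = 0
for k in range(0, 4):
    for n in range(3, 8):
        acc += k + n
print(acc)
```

k=0,n=3: acc = 0+3 = 3
k=0,n=4: acc = 3+4 = 7
k=0,n=5: acc = 7+5 = 12
k=0,n=6: acc = 12+6 = 18
k=0,n=7: acc = 18+7 = 25
k=1,n=3: acc = 25+4 = 29
k=1,n=4: acc = 29+5 = 34
k=1,n=5: acc = 34+6 = 40
k=1,n=6: acc = 40+7 = 47
k=1,n=7: acc = 47+8 = 55
k=2,n=3: acc = 55+5 = 60
k=2,n=4: acc = 60+6 = 66
k=2,n=5: acc = 66+7 = 73
k=2,n=6: acc = 73+8 = 81
k=2,n=7: acc = 81+9 = 90
k=3,n=3: acc = 90+6 = 96
k=3,n=4: acc = 96+7 = 103
k=3,n=5: acc = 103+8 = 111
k=3,n=6: acc = 111+9 = 120
k=3,n=7: acc = 120+10 = 130

130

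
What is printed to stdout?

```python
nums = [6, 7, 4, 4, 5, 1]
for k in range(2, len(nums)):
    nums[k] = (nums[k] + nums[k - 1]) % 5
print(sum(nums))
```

15

k=2: nums[2] = (4+7)%5 = 1 → [6, 7, 1, 4, 5, 1]
k=3: nums[3] = (4+1)%5 = 0 → [6, 7, 1, 0, 5, 1]
k=4: nums[4] = (5+0)%5 = 0 → [6, 7, 1, 0, 0, 1]
k=5: nums[5] = (1+0)%5 = 1 → [6, 7, 1, 0, 0, 1]
sum = 15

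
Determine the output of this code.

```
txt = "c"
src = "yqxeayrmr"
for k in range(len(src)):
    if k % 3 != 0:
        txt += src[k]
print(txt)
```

k=0: skip
k=1: add 'q' → 'cq'
k=2: add 'x' → 'cqx'
k=3: skip
k=4: add 'a' → 'cqxa'
k=5: add 'y' → 'cqxay'
k=6: skip
k=7: add 'm' → 'cqxaym'
k=8: add 'r' → 'cqxaymr'

cqxaymr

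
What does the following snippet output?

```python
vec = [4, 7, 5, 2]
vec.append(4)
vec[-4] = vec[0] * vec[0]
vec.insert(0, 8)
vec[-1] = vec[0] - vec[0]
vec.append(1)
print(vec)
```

[8, 4, 16, 5, 2, 0, 1]

append 4 → [4, 7, 5, 2, 4]
vec[-4] = vec[0]*vec[0] = 4*4 = 16 → [4, 16, 5, 2, 4]
insert 8 at 0 → [8, 4, 16, 5, 2, 4]
vec[-1] = vec[0]-vec[0] = 8-8 = 0 → [8, 4, 16, 5, 2, 0]
append 1 → [8, 4, 16, 5, 2, 0, 1]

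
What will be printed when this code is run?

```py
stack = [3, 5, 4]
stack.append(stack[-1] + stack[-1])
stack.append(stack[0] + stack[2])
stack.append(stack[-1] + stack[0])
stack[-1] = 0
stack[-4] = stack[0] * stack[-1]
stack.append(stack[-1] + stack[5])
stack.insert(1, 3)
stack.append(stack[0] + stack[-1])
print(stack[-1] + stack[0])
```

6

append stack[-1]+stack[-1] = 4+4 = 8 → [3, 5, 4, 8]
append stack[0]+stack[2] = 3+4 = 7 → [3, 5, 4, 8, 7]
append stack[-1]+stack[0] = 7+3 = 10 → [3, 5, 4, 8, 7, 10]
stack[-1] = 0 → [3, 5, 4, 8, 7, 0]
stack[-4] = stack[0]*stack[-1] = 3*0 = 0 → [3, 5, 0, 8, 7, 0]
append stack[-1]+stack[5] = 0+0 = 0 → [3, 5, 0, 8, 7, 0, 0]
insert 3 at 1 → [3, 3, 5, 0, 8, 7, 0, 0]
append stack[0]+stack[-1] = 3+0 = 3 → [3, 3, 5, 0, 8, 7, 0, 0, 3]
stack[-1]+stack[0] = 3+3 = 6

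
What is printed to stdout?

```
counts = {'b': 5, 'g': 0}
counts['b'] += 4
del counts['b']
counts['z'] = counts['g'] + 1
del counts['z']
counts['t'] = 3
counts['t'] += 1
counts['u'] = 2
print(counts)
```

counts['b'] = 5+4 = 9 → {'b': 9, 'g': 0}
del 'b' → {'g': 0}
counts['z'] = counts['g']+1 = 1 → {'g': 0, 'z': 1}
del 'z' → {'g': 0}
counts['t'] = 3 → {'g': 0, 't': 3}
counts['t'] = 3+1 = 4 → {'g': 0, 't': 4}
counts['u'] = 2 → {'g': 0, 't': 4, 'u': 2}

{'g': 0, 't': 4, 'u': 2}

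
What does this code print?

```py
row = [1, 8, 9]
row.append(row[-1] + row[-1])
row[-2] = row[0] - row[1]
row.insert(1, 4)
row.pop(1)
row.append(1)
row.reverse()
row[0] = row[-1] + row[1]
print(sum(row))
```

39

append row[-1]+row[-1] = 9+9 = 18 → [1, 8, 9, 18]
row[-2] = row[0]-row[1] = 1-8 = -7 → [1, 8, -7, 18]
insert 4 at 1 → [1, 4, 8, -7, 18]
pop(1) removes 4 → [1, 8, -7, 18]
append 1 → [1, 8, -7, 18, 1]
reverse → [1, 18, -7, 8, 1]
row[0] = row[-1]+row[1] = 1+18 = 19 → [19, 18, -7, 8, 1]
sum = 39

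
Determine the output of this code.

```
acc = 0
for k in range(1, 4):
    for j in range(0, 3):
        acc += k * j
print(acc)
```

k=1,j=0: acc = 0+0 = 0
k=1,j=1: acc = 0+1 = 1
k=1,j=2: acc = 1+2 = 3
k=2,j=0: acc = 3+0 = 3
k=2,j=1: acc = 3+2 = 5
k=2,j=2: acc = 5+4 = 9
k=3,j=0: acc = 9+0 = 9
k=3,j=1: acc = 9+3 = 12
k=3,j=2: acc = 12+6 = 18

18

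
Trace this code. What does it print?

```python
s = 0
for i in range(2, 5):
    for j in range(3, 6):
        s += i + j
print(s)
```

i=2,j=3: s = 0+5 = 5
i=2,j=4: s = 5+6 = 11
i=2,j=5: s = 11+7 = 18
i=3,j=3: s = 18+6 = 24
i=3,j=4: s = 24+7 = 31
i=3,j=5: s = 31+8 = 39
i=4,j=3: s = 39+7 = 46
i=4,j=4: s = 46+8 = 54
i=4,j=5: s = 54+9 = 63

63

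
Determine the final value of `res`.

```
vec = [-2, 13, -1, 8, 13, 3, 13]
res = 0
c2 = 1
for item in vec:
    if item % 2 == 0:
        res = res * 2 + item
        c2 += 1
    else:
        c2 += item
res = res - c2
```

item=-2: even, res = 0*2+(-2) = -2; c2=2
item=13: not even; c2=15
item=-1: not even; c2=14
item=8: even, res = (-2)*2+8 = 4; c2=15
item=13: not even; c2=28
item=3: not even; c2=31
item=13: not even; c2=44
res-c2 = 4-44 = -40

-40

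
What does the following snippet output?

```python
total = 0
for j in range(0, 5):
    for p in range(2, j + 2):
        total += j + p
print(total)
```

60

j=1,p=2: total = 0+3 = 3
j=2,p=2: total = 3+4 = 7
j=2,p=3: total = 7+5 = 12
j=3,p=2: total = 12+5 = 17
j=3,p=3: total = 17+6 = 23
j=3,p=4: total = 23+7 = 30
j=4,p=2: total = 30+6 = 36
j=4,p=3: total = 36+7 = 43
j=4,p=4: total = 43+8 = 51
j=4,p=5: total = 51+9 = 60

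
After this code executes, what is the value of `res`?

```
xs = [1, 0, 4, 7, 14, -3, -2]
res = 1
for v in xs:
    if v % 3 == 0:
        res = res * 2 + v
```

v=1: not %3==0
v=0: %3==0, res = 1*2+0 = 2
v=4: not %3==0
v=7: not %3==0
v=14: not %3==0
v=-3: %3==0, res = 2*2+(-3) = 1
v=-2: not %3==0

1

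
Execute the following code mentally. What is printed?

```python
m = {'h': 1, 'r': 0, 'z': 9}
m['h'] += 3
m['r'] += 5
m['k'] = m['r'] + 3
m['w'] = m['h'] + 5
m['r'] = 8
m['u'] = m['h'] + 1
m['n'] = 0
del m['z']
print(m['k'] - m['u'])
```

m['h'] = 1+3 = 4 → {'h': 4, 'r': 0, 'z': 9}
m['r'] = 0+5 = 5 → {'h': 4, 'r': 5, 'z': 9}
m['k'] = m['r']+3 = 8 → {'h': 4, 'r': 5, 'z': 9, 'k': 8}
m['w'] = m['h']+5 = 9 → {'h': 4, 'r': 5, 'z': 9, 'k': 8, 'w': 9}
m['r'] = 8 → {'h': 4, 'r': 8, 'z': 9, 'k': 8, 'w': 9}
m['u'] = m['h']+1 = 5 → {'h': 4, 'r': 8, 'z': 9, 'k': 8, 'w': 9, 'u': 5}
m['n'] = 0 → {'h': 4, 'r': 8, 'z': 9, 'k': 8, 'w': 9, 'u': 5, 'n': 0}
del 'z' → {'h': 4, 'r': 8, 'k': 8, 'w': 9, 'u': 5, 'n': 0}
m['k']-m['u'] = 8-5 = 3

3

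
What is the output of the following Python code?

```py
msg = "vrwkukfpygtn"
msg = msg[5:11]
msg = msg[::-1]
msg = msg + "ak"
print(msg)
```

tgypfkak

slice [5:11] → 'kfpygt'
reverse → 'tgypfk'
+ 'ak' → 'tgypfkak'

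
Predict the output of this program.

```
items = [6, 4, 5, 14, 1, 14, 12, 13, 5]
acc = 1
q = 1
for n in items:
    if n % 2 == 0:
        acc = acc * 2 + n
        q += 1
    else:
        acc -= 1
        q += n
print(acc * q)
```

n=6: even, acc = 1*2+6 = 8; q=2
n=4: even, acc = 8*2+4 = 20; q=3
n=5: not even, acc = 20-1 = 19; q=8
n=14: even, acc = 19*2+14 = 52; q=9
n=1: not even, acc = 52-1 = 51; q=10
n=14: even, acc = 51*2+14 = 116; q=11
n=12: even, acc = 116*2+12 = 244; q=12
n=13: not even, acc = 244-1 = 243; q=25
n=5: not even, acc = 243-1 = 242; q=30
acc*q = 242*30 = 7260

7260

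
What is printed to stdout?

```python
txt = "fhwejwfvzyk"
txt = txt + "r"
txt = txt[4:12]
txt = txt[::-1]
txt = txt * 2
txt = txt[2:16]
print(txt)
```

yzvfwjrkyzvfwj

+ 'r' → 'fhwejwfvzykr'
slice [4:12] → 'jwfvzykr'
reverse → 'rkyzvfwj'
repeat ×2 → 'rkyzvfwjrkyzvfwj'
slice [2:16] → 'yzvfwjrkyzvfwj'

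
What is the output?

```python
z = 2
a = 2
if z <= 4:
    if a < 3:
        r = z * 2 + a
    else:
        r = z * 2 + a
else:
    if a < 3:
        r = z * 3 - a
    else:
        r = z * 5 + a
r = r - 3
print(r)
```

z=2, a=2
z <= 4 is True; a < 3 is True
→ r = z * 2 + a = 6
r = 6-3 = 3

3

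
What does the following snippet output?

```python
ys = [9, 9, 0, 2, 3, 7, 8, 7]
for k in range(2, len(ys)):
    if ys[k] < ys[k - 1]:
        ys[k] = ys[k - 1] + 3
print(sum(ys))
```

k=2: 0<9, ys[2] = 9+3 = 12 → [9, 9, 12, 2, 3, 7, 8, 7]
k=3: 2<12, ys[3] = 12+3 = 15 → [9, 9, 12, 15, 3, 7, 8, 7]
k=4: 3<15, ys[4] = 15+3 = 18 → [9, 9, 12, 15, 18, 7, 8, 7]
k=5: 7<18, ys[5] = 18+3 = 21 → [9, 9, 12, 15, 18, 21, 8, 7]
k=6: 8<21, ys[6] = 21+3 = 24 → [9, 9, 12, 15, 18, 21, 24, 7]
k=7: 7<24, ys[7] = 24+3 = 27 → [9, 9, 12, 15, 18, 21, 24, 27]
sum = 135

135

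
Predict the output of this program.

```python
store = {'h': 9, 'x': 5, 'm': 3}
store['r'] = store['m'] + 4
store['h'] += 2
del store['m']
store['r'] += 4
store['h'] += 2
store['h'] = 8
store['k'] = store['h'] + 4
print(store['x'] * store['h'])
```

store['r'] = store['m']+4 = 7 → {'h': 9, 'x': 5, 'm': 3, 'r': 7}
store['h'] = 9+2 = 11 → {'h': 11, 'x': 5, 'm': 3, 'r': 7}
del 'm' → {'h': 11, 'x': 5, 'r': 7}
store['r'] = 7+4 = 11 → {'h': 11, 'x': 5, 'r': 11}
store['h'] = 11+2 = 13 → {'h': 13, 'x': 5, 'r': 11}
store['h'] = 8 → {'h': 8, 'x': 5, 'r': 11}
store['k'] = store['h']+4 = 12 → {'h': 8, 'x': 5, 'r': 11, 'k': 12}
store['x']*store['h'] = 5*8 = 40

40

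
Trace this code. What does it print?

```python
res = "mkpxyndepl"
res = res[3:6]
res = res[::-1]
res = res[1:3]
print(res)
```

yx

slice [3:6] → 'xyn'
reverse → 'nyx'
slice [1:3] → 'yx'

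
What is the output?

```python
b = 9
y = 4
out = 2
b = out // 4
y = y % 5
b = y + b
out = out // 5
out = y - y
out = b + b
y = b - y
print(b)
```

b = 2//4 = 0
y = 4%5 = 4
b = 4+0 = 4
out = 2//5 = 0
out = 4-4 = 0
out = 4+4 = 8
y = 4-4 = 0

4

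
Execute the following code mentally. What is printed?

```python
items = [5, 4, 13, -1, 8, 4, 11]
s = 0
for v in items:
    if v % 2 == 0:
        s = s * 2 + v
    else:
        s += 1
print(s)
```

53

v=5: not even, s = 0+1 = 1
v=4: even, s = 1*2+4 = 6
v=13: not even, s = 6+1 = 7
v=-1: not even, s = 7+1 = 8
v=8: even, s = 8*2+8 = 24
v=4: even, s = 24*2+4 = 52
v=11: not even, s = 52+1 = 53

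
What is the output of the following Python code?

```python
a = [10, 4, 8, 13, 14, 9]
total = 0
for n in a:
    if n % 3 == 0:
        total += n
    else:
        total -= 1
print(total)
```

4

n=10: not %3==0, total = 0-1 = -1
n=4: not %3==0, total = (-1)-1 = -2
n=8: not %3==0, total = (-2)-1 = -3
n=13: not %3==0, total = (-3)-1 = -4
n=14: not %3==0, total = (-4)-1 = -5
n=9: %3==0, total = (-5)+9 = 4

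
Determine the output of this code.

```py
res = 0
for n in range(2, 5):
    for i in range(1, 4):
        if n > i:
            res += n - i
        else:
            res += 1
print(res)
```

n=2,i=1: 2>1, res = 0+1 = 1
n=2,i=2: not 2>2, res = 1+1 = 2
n=2,i=3: not 2>3, res = 2+1 = 3
n=3,i=1: 3>1, res = 3+2 = 5
n=3,i=2: 3>2, res = 5+1 = 6
n=3,i=3: not 3>3, res = 6+1 = 7
n=4,i=1: 4>1, res = 7+3 = 10
n=4,i=2: 4>2, res = 10+2 = 12
n=4,i=3: 4>3, res = 12+1 = 13

13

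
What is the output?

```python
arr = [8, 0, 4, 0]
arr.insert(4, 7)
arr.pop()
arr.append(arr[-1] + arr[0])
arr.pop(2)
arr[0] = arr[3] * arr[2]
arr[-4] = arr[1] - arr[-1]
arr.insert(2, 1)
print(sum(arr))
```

1

insert 7 at 4 → [8, 0, 4, 0, 7]
pop() removes 7 → [8, 0, 4, 0]
append arr[-1]+arr[0] = 0+8 = 8 → [8, 0, 4, 0, 8]
pop(2) removes 4 → [8, 0, 0, 8]
arr[0] = arr[3]*arr[2] = 8*0 = 0 → [0, 0, 0, 8]
arr[-4] = arr[1]-arr[-1] = 0-8 = -8 → [-8, 0, 0, 8]
insert 1 at 2 → [-8, 0, 1, 0, 8]
sum = 1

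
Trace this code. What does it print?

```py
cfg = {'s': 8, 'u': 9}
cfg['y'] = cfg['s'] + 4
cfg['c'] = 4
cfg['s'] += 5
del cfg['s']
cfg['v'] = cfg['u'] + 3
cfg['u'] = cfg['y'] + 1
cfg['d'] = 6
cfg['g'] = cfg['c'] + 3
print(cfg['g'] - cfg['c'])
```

cfg['y'] = cfg['s']+4 = 12 → {'s': 8, 'u': 9, 'y': 12}
cfg['c'] = 4 → {'s': 8, 'u': 9, 'y': 12, 'c': 4}
cfg['s'] = 8+5 = 13 → {'s': 13, 'u': 9, 'y': 12, 'c': 4}
del 's' → {'u': 9, 'y': 12, 'c': 4}
cfg['v'] = cfg['u']+3 = 12 → {'u': 9, 'y': 12, 'c': 4, 'v': 12}
cfg['u'] = cfg['y']+1 = 13 → {'u': 13, 'y': 12, 'c': 4, 'v': 12}
cfg['d'] = 6 → {'u': 13, 'y': 12, 'c': 4, 'v': 12, 'd': 6}
cfg['g'] = cfg['c']+3 = 7 → {'u': 13, 'y': 12, 'c': 4, 'v': 12, 'd': 6, 'g': 7}
cfg['g']-cfg['c'] = 7-4 = 3

3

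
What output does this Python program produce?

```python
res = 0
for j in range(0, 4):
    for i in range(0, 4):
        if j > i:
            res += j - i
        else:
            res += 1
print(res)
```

j=0,i=0: not 0>0, res = 0+1 = 1
j=0,i=1: not 0>1, res = 1+1 = 2
j=0,i=2: not 0>2, res = 2+1 = 3
j=0,i=3: not 0>3, res = 3+1 = 4
j=1,i=0: 1>0, res = 4+1 = 5
j=1,i=1: not 1>1, res = 5+1 = 6
j=1,i=2: not 1>2, res = 6+1 = 7
j=1,i=3: not 1>3, res = 7+1 = 8
j=2,i=0: 2>0, res = 8+2 = 10
j=2,i=1: 2>1, res = 10+1 = 11
j=2,i=2: not 2>2, res = 11+1 = 12
j=2,i=3: not 2>3, res = 12+1 = 13
j=3,i=0: 3>0, res = 13+3 = 16
j=3,i=1: 3>1, res = 16+2 = 18
j=3,i=2: 3>2, res = 18+1 = 19
j=3,i=3: not 3>3, res = 19+1 = 20

20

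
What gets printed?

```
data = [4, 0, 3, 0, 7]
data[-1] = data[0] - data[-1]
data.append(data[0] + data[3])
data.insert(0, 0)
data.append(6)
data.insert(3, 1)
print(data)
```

[0, 4, 0, 1, 3, 0, -3, 4, 6]

data[-1] = data[0]-data[-1] = 4-7 = -3 → [4, 0, 3, 0, -3]
append data[0]+data[3] = 4+0 = 4 → [4, 0, 3, 0, -3, 4]
insert 0 at 0 → [0, 4, 0, 3, 0, -3, 4]
append 6 → [0, 4, 0, 3, 0, -3, 4, 6]
insert 1 at 3 → [0, 4, 0, 1, 3, 0, -3, 4, 6]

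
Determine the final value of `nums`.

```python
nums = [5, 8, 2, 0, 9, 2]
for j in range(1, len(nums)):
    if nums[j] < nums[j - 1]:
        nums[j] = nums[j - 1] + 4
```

[5, 8, 12, 16, 20, 24]

j=1: 8>=5, unchanged → [5, 8, 2, 0, 9, 2]
j=2: 2<8, nums[2] = 8+4 = 12 → [5, 8, 12, 0, 9, 2]
j=3: 0<12, nums[3] = 12+4 = 16 → [5, 8, 12, 16, 9, 2]
j=4: 9<16, nums[4] = 16+4 = 20 → [5, 8, 12, 16, 20, 2]
j=5: 2<20, nums[5] = 20+4 = 24 → [5, 8, 12, 16, 20, 24]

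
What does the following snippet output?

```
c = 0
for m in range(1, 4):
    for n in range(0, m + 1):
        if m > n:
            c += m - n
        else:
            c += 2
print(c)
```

16

m=1,n=0: 1>0, c = 0+1 = 1
m=1,n=1: not 1>1, c = 1+2 = 3
m=2,n=0: 2>0, c = 3+2 = 5
m=2,n=1: 2>1, c = 5+1 = 6
m=2,n=2: not 2>2, c = 6+2 = 8
m=3,n=0: 3>0, c = 8+3 = 11
m=3,n=1: 3>1, c = 11+2 = 13
m=3,n=2: 3>2, c = 13+1 = 14
m=3,n=3: not 3>3, c = 14+2 = 16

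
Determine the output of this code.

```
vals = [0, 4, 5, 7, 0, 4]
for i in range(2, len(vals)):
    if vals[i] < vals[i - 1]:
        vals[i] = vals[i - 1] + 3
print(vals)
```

i=2: 5>=4, unchanged → [0, 4, 5, 7, 0, 4]
i=3: 7>=5, unchanged → [0, 4, 5, 7, 0, 4]
i=4: 0<7, vals[4] = 7+3 = 10 → [0, 4, 5, 7, 10, 4]
i=5: 4<10, vals[5] = 10+3 = 13 → [0, 4, 5, 7, 10, 13]

[0, 4, 5, 7, 10, 13]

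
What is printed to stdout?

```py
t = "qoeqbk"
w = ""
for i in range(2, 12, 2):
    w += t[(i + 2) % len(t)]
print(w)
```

i=2: add t[4]='b' → 'b'
i=4: add t[0]='q' → 'bq'
i=6: add t[2]='e' → 'bqe'
i=8: add t[4]='b' → 'bqeb'
i=10: add t[0]='q' → 'bqebq'

bqebq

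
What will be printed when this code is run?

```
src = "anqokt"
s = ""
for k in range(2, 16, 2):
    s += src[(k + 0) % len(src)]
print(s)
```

qkaqkaq

k=2: add src[2]='q' → 'q'
k=4: add src[4]='k' → 'qk'
k=6: add src[0]='a' → 'qka'
k=8: add src[2]='q' → 'qkaq'
k=10: add src[4]='k' → 'qkaqk'
k=12: add src[0]='a' → 'qkaqka'
k=14: add src[2]='q' → 'qkaqkaq'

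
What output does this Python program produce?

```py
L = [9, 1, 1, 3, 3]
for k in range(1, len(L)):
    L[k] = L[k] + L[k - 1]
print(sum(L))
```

61

k=1: L[1] = 1+9 = 10 → [9, 10, 1, 3, 3]
k=2: L[2] = 1+10 = 11 → [9, 10, 11, 3, 3]
k=3: L[3] = 3+11 = 14 → [9, 10, 11, 14, 3]
k=4: L[4] = 3+14 = 17 → [9, 10, 11, 14, 17]
sum = 61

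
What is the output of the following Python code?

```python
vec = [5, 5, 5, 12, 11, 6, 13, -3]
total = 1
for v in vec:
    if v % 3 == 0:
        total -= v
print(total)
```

v=5: not %3==0
v=5: not %3==0
v=5: not %3==0
v=12: %3==0, total = 1-12 = -11
v=11: not %3==0
v=6: %3==0, total = (-11)-6 = -17
v=13: not %3==0
v=-3: %3==0, total = (-17)-(-3) = -14

-14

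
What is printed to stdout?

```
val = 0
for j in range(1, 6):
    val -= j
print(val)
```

j=1: val = 0-1 = -1
j=2: val = (-1)-2 = -3
j=3: val = (-3)-3 = -6
j=4: val = (-6)-4 = -10
j=5: val = (-10)-5 = -15

-15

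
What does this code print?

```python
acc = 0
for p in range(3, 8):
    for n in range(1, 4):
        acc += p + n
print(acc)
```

p=3,n=1: acc = 0+4 = 4
p=3,n=2: acc = 4+5 = 9
p=3,n=3: acc = 9+6 = 15
p=4,n=1: acc = 15+5 = 20
p=4,n=2: acc = 20+6 = 26
p=4,n=3: acc = 26+7 = 33
p=5,n=1: acc = 33+6 = 39
p=5,n=2: acc = 39+7 = 46
p=5,n=3: acc = 46+8 = 54
p=6,n=1: acc = 54+7 = 61
p=6,n=2: acc = 61+8 = 69
p=6,n=3: acc = 69+9 = 78
p=7,n=1: acc = 78+8 = 86
p=7,n=2: acc = 86+9 = 95
p=7,n=3: acc = 95+10 = 105

105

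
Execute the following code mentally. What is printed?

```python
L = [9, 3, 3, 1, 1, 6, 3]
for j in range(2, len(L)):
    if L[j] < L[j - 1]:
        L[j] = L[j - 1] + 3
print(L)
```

j=2: 3>=3, unchanged → [9, 3, 3, 1, 1, 6, 3]
j=3: 1<3, L[3] = 3+3 = 6 → [9, 3, 3, 6, 1, 6, 3]
j=4: 1<6, L[4] = 6+3 = 9 → [9, 3, 3, 6, 9, 6, 3]
j=5: 6<9, L[5] = 9+3 = 12 → [9, 3, 3, 6, 9, 12, 3]
j=6: 3<12, L[6] = 12+3 = 15 → [9, 3, 3, 6, 9, 12, 15]

[9, 3, 3, 6, 9, 12, 15]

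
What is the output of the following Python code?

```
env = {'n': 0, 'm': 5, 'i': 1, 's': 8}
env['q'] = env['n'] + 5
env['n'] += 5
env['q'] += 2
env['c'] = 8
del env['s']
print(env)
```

{'n': 5, 'm': 5, 'i': 1, 'q': 7, 'c': 8}

env['q'] = env['n']+5 = 5 → {'n': 0, 'm': 5, 'i': 1, 's': 8, 'q': 5}
env['n'] = 0+5 = 5 → {'n': 5, 'm': 5, 'i': 1, 's': 8, 'q': 5}
env['q'] = 5+2 = 7 → {'n': 5, 'm': 5, 'i': 1, 's': 8, 'q': 7}
env['c'] = 8 → {'n': 5, 'm': 5, 'i': 1, 's': 8, 'q': 7, 'c': 8}
del 's' → {'n': 5, 'm': 5, 'i': 1, 'q': 7, 'c': 8}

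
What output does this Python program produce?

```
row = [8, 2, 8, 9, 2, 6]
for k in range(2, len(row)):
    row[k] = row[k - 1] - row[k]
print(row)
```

k=2: row[2] = 2-8 = -6 → [8, 2, -6, 9, 2, 6]
k=3: row[3] = (-6)-9 = -15 → [8, 2, -6, -15, 2, 6]
k=4: row[4] = (-15)-2 = -17 → [8, 2, -6, -15, -17, 6]
k=5: row[5] = (-17)-6 = -23 → [8, 2, -6, -15, -17, -23]

[8, 2, -6, -15, -17, -23]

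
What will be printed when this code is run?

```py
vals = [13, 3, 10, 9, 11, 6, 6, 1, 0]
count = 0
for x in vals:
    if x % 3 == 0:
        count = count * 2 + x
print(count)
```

x=13: not %3==0
x=3: %3==0, count = 0*2+3 = 3
x=10: not %3==0
x=9: %3==0, count = 3*2+9 = 15
x=11: not %3==0
x=6: %3==0, count = 15*2+6 = 36
x=6: %3==0, count = 36*2+6 = 78
x=1: not %3==0
x=0: %3==0, count = 78*2+0 = 156

156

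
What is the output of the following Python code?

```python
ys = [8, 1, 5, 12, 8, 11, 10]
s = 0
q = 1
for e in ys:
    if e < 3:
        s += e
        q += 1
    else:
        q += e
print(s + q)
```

e=8: not <3; q=9
e=1: <3, s = 0+1 = 1; q=10
e=5: not <3; q=15
e=12: not <3; q=27
e=8: not <3; q=35
e=11: not <3; q=46
e=10: not <3; q=56
s+q = 1+56 = 57

57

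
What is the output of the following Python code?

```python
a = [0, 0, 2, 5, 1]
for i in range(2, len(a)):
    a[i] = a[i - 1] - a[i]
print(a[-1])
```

-8

i=2: a[2] = 0-2 = -2 → [0, 0, -2, 5, 1]
i=3: a[3] = (-2)-5 = -7 → [0, 0, -2, -7, 1]
i=4: a[4] = (-7)-1 = -8 → [0, 0, -2, -7, -8]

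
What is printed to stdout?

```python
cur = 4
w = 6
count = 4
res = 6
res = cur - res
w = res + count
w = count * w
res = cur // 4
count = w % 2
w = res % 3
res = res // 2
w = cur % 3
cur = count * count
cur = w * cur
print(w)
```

res = 4-6 = -2
w = (-2)+4 = 2
w = 4*2 = 8
res = 4//4 = 1
count = 8%2 = 0
w = 1%3 = 1
res = 1//2 = 0
w = 4%3 = 1
cur = 0*0 = 0
cur = 1*0 = 0

1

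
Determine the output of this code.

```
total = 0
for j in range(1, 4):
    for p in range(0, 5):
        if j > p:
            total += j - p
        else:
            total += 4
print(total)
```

46

j=1,p=0: 1>0, total = 0+1 = 1
j=1,p=1: not 1>1, total = 1+4 = 5
j=1,p=2: not 1>2, total = 5+4 = 9
j=1,p=3: not 1>3, total = 9+4 = 13
j=1,p=4: not 1>4, total = 13+4 = 17
j=2,p=0: 2>0, total = 17+2 = 19
j=2,p=1: 2>1, total = 19+1 = 20
j=2,p=2: not 2>2, total = 20+4 = 24
j=2,p=3: not 2>3, total = 24+4 = 28
j=2,p=4: not 2>4, total = 28+4 = 32
j=3,p=0: 3>0, total = 32+3 = 35
j=3,p=1: 3>1, total = 35+2 = 37
j=3,p=2: 3>2, total = 37+1 = 38
j=3,p=3: not 3>3, total = 38+4 = 42
j=3,p=4: not 3>4, total = 42+4 = 46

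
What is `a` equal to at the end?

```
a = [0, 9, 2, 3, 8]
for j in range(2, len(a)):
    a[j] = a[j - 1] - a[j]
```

[0, 9, 7, 4, -4]

j=2: a[2] = 9-2 = 7 → [0, 9, 7, 3, 8]
j=3: a[3] = 7-3 = 4 → [0, 9, 7, 4, 8]
j=4: a[4] = 4-8 = -4 → [0, 9, 7, 4, -4]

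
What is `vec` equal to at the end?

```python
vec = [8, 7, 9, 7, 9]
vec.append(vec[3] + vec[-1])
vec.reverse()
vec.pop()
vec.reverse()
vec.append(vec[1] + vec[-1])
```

[7, 9, 7, 9, 16, 25]

append vec[3]+vec[-1] = 7+9 = 16 → [8, 7, 9, 7, 9, 16]
reverse → [16, 9, 7, 9, 7, 8]
pop() removes 8 → [16, 9, 7, 9, 7]
reverse → [7, 9, 7, 9, 16]
append vec[1]+vec[-1] = 9+16 = 25 → [7, 9, 7, 9, 16, 25]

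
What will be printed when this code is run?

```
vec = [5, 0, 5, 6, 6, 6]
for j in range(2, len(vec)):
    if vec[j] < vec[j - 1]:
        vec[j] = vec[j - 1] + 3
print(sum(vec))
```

j=2: 5>=0, unchanged → [5, 0, 5, 6, 6, 6]
j=3: 6>=5, unchanged → [5, 0, 5, 6, 6, 6]
j=4: 6>=6, unchanged → [5, 0, 5, 6, 6, 6]
j=5: 6>=6, unchanged → [5, 0, 5, 6, 6, 6]
sum = 28

28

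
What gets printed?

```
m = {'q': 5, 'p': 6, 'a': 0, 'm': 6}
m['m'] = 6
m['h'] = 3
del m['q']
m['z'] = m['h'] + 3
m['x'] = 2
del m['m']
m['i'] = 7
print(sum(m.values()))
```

24

m['m'] = 6 → {'q': 5, 'p': 6, 'a': 0, 'm': 6}
m['h'] = 3 → {'q': 5, 'p': 6, 'a': 0, 'm': 6, 'h': 3}
del 'q' → {'p': 6, 'a': 0, 'm': 6, 'h': 3}
m['z'] = m['h']+3 = 6 → {'p': 6, 'a': 0, 'm': 6, 'h': 3, 'z': 6}
m['x'] = 2 → {'p': 6, 'a': 0, 'm': 6, 'h': 3, 'z': 6, 'x': 2}
del 'm' → {'p': 6, 'a': 0, 'h': 3, 'z': 6, 'x': 2}
m['i'] = 7 → {'p': 6, 'a': 0, 'h': 3, 'z': 6, 'x': 2, 'i': 7}
sum of values = 24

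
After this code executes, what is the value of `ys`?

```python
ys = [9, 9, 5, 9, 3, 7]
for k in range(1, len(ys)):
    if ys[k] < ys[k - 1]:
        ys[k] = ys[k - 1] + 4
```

k=1: 9>=9, unchanged → [9, 9, 5, 9, 3, 7]
k=2: 5<9, ys[2] = 9+4 = 13 → [9, 9, 13, 9, 3, 7]
k=3: 9<13, ys[3] = 13+4 = 17 → [9, 9, 13, 17, 3, 7]
k=4: 3<17, ys[4] = 17+4 = 21 → [9, 9, 13, 17, 21, 7]
k=5: 7<21, ys[5] = 21+4 = 25 → [9, 9, 13, 17, 21, 25]

[9, 9, 13, 17, 21, 25]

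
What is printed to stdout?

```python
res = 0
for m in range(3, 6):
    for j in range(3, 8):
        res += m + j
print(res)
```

135

m=3,j=3: res = 0+6 = 6
m=3,j=4: res = 6+7 = 13
m=3,j=5: res = 13+8 = 21
m=3,j=6: res = 21+9 = 30
m=3,j=7: res = 30+10 = 40
m=4,j=3: res = 40+7 = 47
m=4,j=4: res = 47+8 = 55
m=4,j=5: res = 55+9 = 64
m=4,j=6: res = 64+10 = 74
m=4,j=7: res = 74+11 = 85
m=5,j=3: res = 85+8 = 93
m=5,j=4: res = 93+9 = 102
m=5,j=5: res = 102+10 = 112
m=5,j=6: res = 112+11 = 123
m=5,j=7: res = 123+12 = 135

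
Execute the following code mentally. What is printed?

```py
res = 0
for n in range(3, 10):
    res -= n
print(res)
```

n=3: res = 0-3 = -3
n=4: res = (-3)-4 = -7
n=5: res = (-7)-5 = -12
n=6: res = (-12)-6 = -18
n=7: res = (-18)-7 = -25
n=8: res = (-25)-8 = -33
n=9: res = (-33)-9 = -42

-42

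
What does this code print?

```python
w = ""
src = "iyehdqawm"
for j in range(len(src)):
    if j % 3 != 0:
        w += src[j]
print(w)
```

yedqwm

j=0: skip
j=1: add 'y' → 'y'
j=2: add 'e' → 'ye'
j=3: skip
j=4: add 'd' → 'yed'
j=5: add 'q' → 'yedq'
j=6: skip
j=7: add 'w' → 'yedqw'
j=8: add 'm' → 'yedqwm'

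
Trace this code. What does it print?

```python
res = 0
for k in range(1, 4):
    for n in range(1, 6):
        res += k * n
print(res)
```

90

k=1,n=1: res = 0+1 = 1
k=1,n=2: res = 1+2 = 3
k=1,n=3: res = 3+3 = 6
k=1,n=4: res = 6+4 = 10
k=1,n=5: res = 10+5 = 15
k=2,n=1: res = 15+2 = 17
k=2,n=2: res = 17+4 = 21
k=2,n=3: res = 21+6 = 27
k=2,n=4: res = 27+8 = 35
k=2,n=5: res = 35+10 = 45
k=3,n=1: res = 45+3 = 48
k=3,n=2: res = 48+6 = 54
k=3,n=3: res = 54+9 = 63
k=3,n=4: res = 63+12 = 75
k=3,n=5: res = 75+15 = 90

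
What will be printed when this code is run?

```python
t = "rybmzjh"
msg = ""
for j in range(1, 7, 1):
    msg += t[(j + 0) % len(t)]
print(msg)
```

j=1: add t[1]='y' → 'y'
j=2: add t[2]='b' → 'yb'
j=3: add t[3]='m' → 'ybm'
j=4: add t[4]='z' → 'ybmz'
j=5: add t[5]='j' → 'ybmzj'
j=6: add t[6]='h' → 'ybmzjh'

ybmzjh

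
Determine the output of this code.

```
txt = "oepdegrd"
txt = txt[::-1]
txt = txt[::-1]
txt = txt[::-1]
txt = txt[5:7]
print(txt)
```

pe

reverse → 'drgedpeo'
reverse → 'oepdegrd'
reverse → 'drgedpeo'
slice [5:7] → 'pe'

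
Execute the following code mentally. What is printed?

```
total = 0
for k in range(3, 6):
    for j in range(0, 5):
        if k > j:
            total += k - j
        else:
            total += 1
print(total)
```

k=3,j=0: 3>0, total = 0+3 = 3
k=3,j=1: 3>1, total = 3+2 = 5
k=3,j=2: 3>2, total = 5+1 = 6
k=3,j=3: not 3>3, total = 6+1 = 7
k=3,j=4: not 3>4, total = 7+1 = 8
k=4,j=0: 4>0, total = 8+4 = 12
k=4,j=1: 4>1, total = 12+3 = 15
k=4,j=2: 4>2, total = 15+2 = 17
k=4,j=3: 4>3, total = 17+1 = 18
k=4,j=4: not 4>4, total = 18+1 = 19
k=5,j=0: 5>0, total = 19+5 = 24
k=5,j=1: 5>1, total = 24+4 = 28
k=5,j=2: 5>2, total = 28+3 = 31
k=5,j=3: 5>3, total = 31+2 = 33
k=5,j=4: 5>4, total = 33+1 = 34

34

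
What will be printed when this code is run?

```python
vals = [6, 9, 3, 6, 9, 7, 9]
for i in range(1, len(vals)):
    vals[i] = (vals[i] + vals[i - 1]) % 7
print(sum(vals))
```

24

i=1: vals[1] = (9+6)%7 = 1 → [6, 1, 3, 6, 9, 7, 9]
i=2: vals[2] = (3+1)%7 = 4 → [6, 1, 4, 6, 9, 7, 9]
i=3: vals[3] = (6+4)%7 = 3 → [6, 1, 4, 3, 9, 7, 9]
i=4: vals[4] = (9+3)%7 = 5 → [6, 1, 4, 3, 5, 7, 9]
i=5: vals[5] = (7+5)%7 = 5 → [6, 1, 4, 3, 5, 5, 9]
i=6: vals[6] = (9+5)%7 = 0 → [6, 1, 4, 3, 5, 5, 0]
sum = 24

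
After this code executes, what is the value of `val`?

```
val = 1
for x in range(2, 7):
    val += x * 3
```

x=2: val = 1+2*3 = 7
x=3: val = 7+3*3 = 16
x=4: val = 16+4*3 = 28
x=5: val = 28+5*3 = 43
x=6: val = 43+6*3 = 61

61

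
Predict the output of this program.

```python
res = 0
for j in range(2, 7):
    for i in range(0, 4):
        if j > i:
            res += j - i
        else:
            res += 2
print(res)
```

57

j=2,i=0: 2>0, res = 0+2 = 2
j=2,i=1: 2>1, res = 2+1 = 3
j=2,i=2: not 2>2, res = 3+2 = 5
j=2,i=3: not 2>3, res = 5+2 = 7
j=3,i=0: 3>0, res = 7+3 = 10
j=3,i=1: 3>1, res = 10+2 = 12
j=3,i=2: 3>2, res = 12+1 = 13
j=3,i=3: not 3>3, res = 13+2 = 15
j=4,i=0: 4>0, res = 15+4 = 19
j=4,i=1: 4>1, res = 19+3 = 22
j=4,i=2: 4>2, res = 22+2 = 24
j=4,i=3: 4>3, res = 24+1 = 25
j=5,i=0: 5>0, res = 25+5 = 30
j=5,i=1: 5>1, res = 30+4 = 34
j=5,i=2: 5>2, res = 34+3 = 37
j=5,i=3: 5>3, res = 37+2 = 39
j=6,i=0: 6>0, res = 39+6 = 45
j=6,i=1: 6>1, res = 45+5 = 50
j=6,i=2: 6>2, res = 50+4 = 54
j=6,i=3: 6>3, res = 54+3 = 57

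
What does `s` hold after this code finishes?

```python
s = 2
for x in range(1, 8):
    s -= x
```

-26

x=1: s = 2-1 = 1
x=2: s = 1-2 = -1
x=3: s = (-1)-3 = -4
x=4: s = (-4)-4 = -8
x=5: s = (-8)-5 = -13
x=6: s = (-13)-6 = -19
x=7: s = (-19)-7 = -26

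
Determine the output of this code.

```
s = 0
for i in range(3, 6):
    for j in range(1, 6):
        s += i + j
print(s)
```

i=3,j=1: s = 0+4 = 4
i=3,j=2: s = 4+5 = 9
i=3,j=3: s = 9+6 = 15
i=3,j=4: s = 15+7 = 22
i=3,j=5: s = 22+8 = 30
i=4,j=1: s = 30+5 = 35
i=4,j=2: s = 35+6 = 41
i=4,j=3: s = 41+7 = 48
i=4,j=4: s = 48+8 = 56
i=4,j=5: s = 56+9 = 65
i=5,j=1: s = 65+6 = 71
i=5,j=2: s = 71+7 = 78
i=5,j=3: s = 78+8 = 86
i=5,j=4: s = 86+9 = 95
i=5,j=5: s = 95+10 = 105

105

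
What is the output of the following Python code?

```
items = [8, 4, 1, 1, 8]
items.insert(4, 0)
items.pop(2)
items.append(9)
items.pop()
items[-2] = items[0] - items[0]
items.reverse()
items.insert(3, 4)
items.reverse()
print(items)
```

[8, 4, 4, 1, 0, 8]

insert 0 at 4 → [8, 4, 1, 1, 0, 8]
pop(2) removes 1 → [8, 4, 1, 0, 8]
append 9 → [8, 4, 1, 0, 8, 9]
pop() removes 9 → [8, 4, 1, 0, 8]
items[-2] = items[0]-items[0] = 8-8 = 0 → [8, 4, 1, 0, 8]
reverse → [8, 0, 1, 4, 8]
insert 4 at 3 → [8, 0, 1, 4, 4, 8]
reverse → [8, 4, 4, 1, 0, 8]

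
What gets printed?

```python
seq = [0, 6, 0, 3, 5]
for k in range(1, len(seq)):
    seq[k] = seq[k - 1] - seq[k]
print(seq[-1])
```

k=1: seq[1] = 0-6 = -6 → [0, -6, 0, 3, 5]
k=2: seq[2] = (-6)-0 = -6 → [0, -6, -6, 3, 5]
k=3: seq[3] = (-6)-3 = -9 → [0, -6, -6, -9, 5]
k=4: seq[4] = (-9)-5 = -14 → [0, -6, -6, -9, -14]

-14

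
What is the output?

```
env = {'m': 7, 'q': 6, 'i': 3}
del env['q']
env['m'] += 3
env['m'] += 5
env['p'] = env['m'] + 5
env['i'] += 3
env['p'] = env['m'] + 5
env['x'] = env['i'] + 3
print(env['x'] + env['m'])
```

24

del 'q' → {'m': 7, 'i': 3}
env['m'] = 7+3 = 10 → {'m': 10, 'i': 3}
env['m'] = 10+5 = 15 → {'m': 15, 'i': 3}
env['p'] = env['m']+5 = 20 → {'m': 15, 'i': 3, 'p': 20}
env['i'] = 3+3 = 6 → {'m': 15, 'i': 6, 'p': 20}
env['p'] = env['m']+5 = 20 → {'m': 15, 'i': 6, 'p': 20}
env['x'] = env['i']+3 = 9 → {'m': 15, 'i': 6, 'p': 20, 'x': 9}
env['x']+env['m'] = 9+15 = 24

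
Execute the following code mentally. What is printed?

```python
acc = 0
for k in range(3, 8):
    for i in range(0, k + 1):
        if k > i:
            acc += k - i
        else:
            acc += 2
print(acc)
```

k=3,i=0: 3>0, acc = 0+3 = 3
k=3,i=1: 3>1, acc = 3+2 = 5
k=3,i=2: 3>2, acc = 5+1 = 6
k=3,i=3: not 3>3, acc = 6+2 = 8
k=4,i=0: 4>0, acc = 8+4 = 12
k=4,i=1: 4>1, acc = 12+3 = 15
k=4,i=2: 4>2, acc = 15+2 = 17
k=4,i=3: 4>3, acc = 17+1 = 18
k=4,i=4: not 4>4, acc = 18+2 = 20
k=5,i=0: 5>0, acc = 20+5 = 25
k=5,i=1: 5>1, acc = 25+4 = 29
k=5,i=2: 5>2, acc = 29+3 = 32
k=5,i=3: 5>3, acc = 32+2 = 34
k=5,i=4: 5>4, acc = 34+1 = 35
k=5,i=5: not 5>5, acc = 35+2 = 37
k=6,i=0: 6>0, acc = 37+6 = 43
k=6,i=1: 6>1, acc = 43+5 = 48
k=6,i=2: 6>2, acc = 48+4 = 52
k=6,i=3: 6>3, acc = 52+3 = 55
k=6,i=4: 6>4, acc = 55+2 = 57
k=6,i=5: 6>5, acc = 57+1 = 58
k=6,i=6: not 6>6, acc = 58+2 = 60
k=7,i=0: 7>0, acc = 60+7 = 67
k=7,i=1: 7>1, acc = 67+6 = 73
k=7,i=2: 7>2, acc = 73+5 = 78
k=7,i=3: 7>3, acc = 78+4 = 82
k=7,i=4: 7>4, acc = 82+3 = 85
k=7,i=5: 7>5, acc = 85+2 = 87
k=7,i=6: 7>6, acc = 87+1 = 88
k=7,i=7: not 7>7, acc = 88+2 = 90

90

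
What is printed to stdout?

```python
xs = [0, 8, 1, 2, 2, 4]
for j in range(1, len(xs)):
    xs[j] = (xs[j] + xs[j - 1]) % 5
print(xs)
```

j=1: xs[1] = (8+0)%5 = 3 → [0, 3, 1, 2, 2, 4]
j=2: xs[2] = (1+3)%5 = 4 → [0, 3, 4, 2, 2, 4]
j=3: xs[3] = (2+4)%5 = 1 → [0, 3, 4, 1, 2, 4]
j=4: xs[4] = (2+1)%5 = 3 → [0, 3, 4, 1, 3, 4]
j=5: xs[5] = (4+3)%5 = 2 → [0, 3, 4, 1, 3, 2]

[0, 3, 4, 1, 3, 2]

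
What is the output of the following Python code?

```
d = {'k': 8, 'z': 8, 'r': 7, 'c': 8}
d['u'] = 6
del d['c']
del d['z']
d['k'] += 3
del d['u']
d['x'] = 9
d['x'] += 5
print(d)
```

d['u'] = 6 → {'k': 8, 'z': 8, 'r': 7, 'c': 8, 'u': 6}
del 'c' → {'k': 8, 'z': 8, 'r': 7, 'u': 6}
del 'z' → {'k': 8, 'r': 7, 'u': 6}
d['k'] = 8+3 = 11 → {'k': 11, 'r': 7, 'u': 6}
del 'u' → {'k': 11, 'r': 7}
d['x'] = 9 → {'k': 11, 'r': 7, 'x': 9}
d['x'] = 9+5 = 14 → {'k': 11, 'r': 7, 'x': 14}

{'k': 11, 'r': 7, 'x': 14}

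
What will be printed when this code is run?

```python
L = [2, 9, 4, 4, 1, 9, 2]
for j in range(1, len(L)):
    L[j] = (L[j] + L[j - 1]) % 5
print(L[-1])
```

j=1: L[1] = (9+2)%5 = 1 → [2, 1, 4, 4, 1, 9, 2]
j=2: L[2] = (4+1)%5 = 0 → [2, 1, 0, 4, 1, 9, 2]
j=3: L[3] = (4+0)%5 = 4 → [2, 1, 0, 4, 1, 9, 2]
j=4: L[4] = (1+4)%5 = 0 → [2, 1, 0, 4, 0, 9, 2]
j=5: L[5] = (9+0)%5 = 4 → [2, 1, 0, 4, 0, 4, 2]
j=6: L[6] = (2+4)%5 = 1 → [2, 1, 0, 4, 0, 4, 1]

1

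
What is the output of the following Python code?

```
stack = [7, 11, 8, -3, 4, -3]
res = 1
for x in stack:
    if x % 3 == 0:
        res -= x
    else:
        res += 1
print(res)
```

11

x=7: not %3==0, res = 1+1 = 2
x=11: not %3==0, res = 2+1 = 3
x=8: not %3==0, res = 3+1 = 4
x=-3: %3==0, res = 4-(-3) = 7
x=4: not %3==0, res = 7+1 = 8
x=-3: %3==0, res = 8-(-3) = 11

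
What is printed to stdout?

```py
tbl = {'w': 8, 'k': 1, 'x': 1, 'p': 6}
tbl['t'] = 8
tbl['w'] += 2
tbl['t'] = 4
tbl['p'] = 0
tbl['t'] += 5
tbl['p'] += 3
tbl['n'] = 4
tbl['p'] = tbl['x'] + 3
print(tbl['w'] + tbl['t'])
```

19

tbl['t'] = 8 → {'w': 8, 'k': 1, 'x': 1, 'p': 6, 't': 8}
tbl['w'] = 8+2 = 10 → {'w': 10, 'k': 1, 'x': 1, 'p': 6, 't': 8}
tbl['t'] = 4 → {'w': 10, 'k': 1, 'x': 1, 'p': 6, 't': 4}
tbl['p'] = 0 → {'w': 10, 'k': 1, 'x': 1, 'p': 0, 't': 4}
tbl['t'] = 4+5 = 9 → {'w': 10, 'k': 1, 'x': 1, 'p': 0, 't': 9}
tbl['p'] = 0+3 = 3 → {'w': 10, 'k': 1, 'x': 1, 'p': 3, 't': 9}
tbl['n'] = 4 → {'w': 10, 'k': 1, 'x': 1, 'p': 3, 't': 9, 'n': 4}
tbl['p'] = tbl['x']+3 = 4 → {'w': 10, 'k': 1, 'x': 1, 'p': 4, 't': 9, 'n': 4}
tbl['w']+tbl['t'] = 10+9 = 19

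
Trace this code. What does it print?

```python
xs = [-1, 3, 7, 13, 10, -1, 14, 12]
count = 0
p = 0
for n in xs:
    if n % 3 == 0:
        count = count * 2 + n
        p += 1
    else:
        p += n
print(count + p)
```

62

n=-1: not %3==0; p=-1
n=3: %3==0, count = 0*2+3 = 3; p=0
n=7: not %3==0; p=7
n=13: not %3==0; p=20
n=10: not %3==0; p=30
n=-1: not %3==0; p=29
n=14: not %3==0; p=43
n=12: %3==0, count = 3*2+12 = 18; p=44
count+p = 18+44 = 62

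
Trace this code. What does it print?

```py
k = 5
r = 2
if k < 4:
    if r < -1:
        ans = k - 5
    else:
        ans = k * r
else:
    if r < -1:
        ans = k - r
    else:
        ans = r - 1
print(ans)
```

k=5, r=2
k < 4 is False; r < -1 is False
→ ans = r - 1 = 1

1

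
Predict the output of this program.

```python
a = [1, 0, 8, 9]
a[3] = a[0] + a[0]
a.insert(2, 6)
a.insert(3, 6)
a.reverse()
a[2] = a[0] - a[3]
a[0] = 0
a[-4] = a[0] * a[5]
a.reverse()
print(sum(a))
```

a[3] = a[0]+a[0] = 1+1 = 2 → [1, 0, 8, 2]
insert 6 at 2 → [1, 0, 6, 8, 2]
insert 6 at 3 → [1, 0, 6, 6, 8, 2]
reverse → [2, 8, 6, 6, 0, 1]
a[2] = a[0]-a[3] = 2-6 = -4 → [2, 8, -4, 6, 0, 1]
a[0] = 0 → [0, 8, -4, 6, 0, 1]
a[-4] = a[0]*a[5] = 0*1 = 0 → [0, 8, 0, 6, 0, 1]
reverse → [1, 0, 6, 0, 8, 0]
sum = 15

15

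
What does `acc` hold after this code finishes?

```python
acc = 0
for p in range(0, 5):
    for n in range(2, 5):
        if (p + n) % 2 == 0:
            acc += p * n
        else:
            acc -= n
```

p=0,n=2: even sum, acc = 0+0 = 0
p=0,n=3: odd sum, acc = 0-3 = -3
p=0,n=4: even sum, acc = (-3)+0 = -3
p=1,n=2: odd sum, acc = (-3)-2 = -5
p=1,n=3: even sum, acc = (-5)+3 = -2
p=1,n=4: odd sum, acc = (-2)-4 = -6
p=2,n=2: even sum, acc = (-6)+4 = -2
p=2,n=3: odd sum, acc = (-2)-3 = -5
p=2,n=4: even sum, acc = (-5)+8 = 3
p=3,n=2: odd sum, acc = 3-2 = 1
p=3,n=3: even sum, acc = 1+9 = 10
p=3,n=4: odd sum, acc = 10-4 = 6
p=4,n=2: even sum, acc = 6+8 = 14
p=4,n=3: odd sum, acc = 14-3 = 11
p=4,n=4: even sum, acc = 11+16 = 27

27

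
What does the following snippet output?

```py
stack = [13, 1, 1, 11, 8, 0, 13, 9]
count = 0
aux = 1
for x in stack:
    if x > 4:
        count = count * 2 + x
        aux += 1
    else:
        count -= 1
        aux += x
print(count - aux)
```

319

x=13: >4, count = 0*2+13 = 13; aux=2
x=1: not >4, count = 13-1 = 12; aux=3
x=1: not >4, count = 12-1 = 11; aux=4
x=11: >4, count = 11*2+11 = 33; aux=5
x=8: >4, count = 33*2+8 = 74; aux=6
x=0: not >4, count = 74-1 = 73; aux=6
x=13: >4, count = 73*2+13 = 159; aux=7
x=9: >4, count = 159*2+9 = 327; aux=8
count-aux = 327-8 = 319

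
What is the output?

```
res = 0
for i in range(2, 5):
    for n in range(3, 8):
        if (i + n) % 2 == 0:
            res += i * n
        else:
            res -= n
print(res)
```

i=2,n=3: odd sum, res = 0-3 = -3
i=2,n=4: even sum, res = (-3)+8 = 5
i=2,n=5: odd sum, res = 5-5 = 0
i=2,n=6: even sum, res = 0+12 = 12
i=2,n=7: odd sum, res = 12-7 = 5
i=3,n=3: even sum, res = 5+9 = 14
i=3,n=4: odd sum, res = 14-4 = 10
i=3,n=5: even sum, res = 10+15 = 25
i=3,n=6: odd sum, res = 25-6 = 19
i=3,n=7: even sum, res = 19+21 = 40
i=4,n=3: odd sum, res = 40-3 = 37
i=4,n=4: even sum, res = 37+16 = 53
i=4,n=5: odd sum, res = 53-5 = 48
i=4,n=6: even sum, res = 48+24 = 72
i=4,n=7: odd sum, res = 72-7 = 65

65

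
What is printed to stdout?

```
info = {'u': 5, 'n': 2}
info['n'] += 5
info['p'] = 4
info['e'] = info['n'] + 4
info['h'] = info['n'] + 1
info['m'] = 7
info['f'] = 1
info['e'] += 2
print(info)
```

{'u': 5, 'n': 7, 'p': 4, 'e': 13, 'h': 8, 'm': 7, 'f': 1}

info['n'] = 2+5 = 7 → {'u': 5, 'n': 7}
info['p'] = 4 → {'u': 5, 'n': 7, 'p': 4}
info['e'] = info['n']+4 = 11 → {'u': 5, 'n': 7, 'p': 4, 'e': 11}
info['h'] = info['n']+1 = 8 → {'u': 5, 'n': 7, 'p': 4, 'e': 11, 'h': 8}
info['m'] = 7 → {'u': 5, 'n': 7, 'p': 4, 'e': 11, 'h': 8, 'm': 7}
info['f'] = 1 → {'u': 5, 'n': 7, 'p': 4, 'e': 11, 'h': 8, 'm': 7, 'f': 1}
info['e'] = 11+2 = 13 → {'u': 5, 'n': 7, 'p': 4, 'e': 13, 'h': 8, 'm': 7, 'f': 1}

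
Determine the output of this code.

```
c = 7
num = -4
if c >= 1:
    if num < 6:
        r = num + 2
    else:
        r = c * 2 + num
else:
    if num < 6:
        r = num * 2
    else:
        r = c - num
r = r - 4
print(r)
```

-6

c=7, num=-4
c >= 1 is True; num < 6 is True
→ r = num + 2 = -2
r = (-2)-4 = -6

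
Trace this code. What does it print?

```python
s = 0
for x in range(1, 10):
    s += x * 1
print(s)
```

45

x=1: s = 0+1*1 = 1
x=2: s = 1+2*1 = 3
x=3: s = 3+3*1 = 6
x=4: s = 6+4*1 = 10
x=5: s = 10+5*1 = 15
x=6: s = 15+6*1 = 21
x=7: s = 21+7*1 = 28
x=8: s = 28+8*1 = 36
x=9: s = 36+9*1 = 45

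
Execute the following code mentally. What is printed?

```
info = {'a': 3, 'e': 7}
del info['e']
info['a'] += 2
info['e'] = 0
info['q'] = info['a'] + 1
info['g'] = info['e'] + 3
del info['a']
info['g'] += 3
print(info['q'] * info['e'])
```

0

del 'e' → {'a': 3}
info['a'] = 3+2 = 5 → {'a': 5}
info['e'] = 0 → {'a': 5, 'e': 0}
info['q'] = info['a']+1 = 6 → {'a': 5, 'e': 0, 'q': 6}
info['g'] = info['e']+3 = 3 → {'a': 5, 'e': 0, 'q': 6, 'g': 3}
del 'a' → {'e': 0, 'q': 6, 'g': 3}
info['g'] = 3+3 = 6 → {'e': 0, 'q': 6, 'g': 6}
info['q']*info['e'] = 6*0 = 0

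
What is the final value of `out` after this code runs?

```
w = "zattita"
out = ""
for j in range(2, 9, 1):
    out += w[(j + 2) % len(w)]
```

j=2: add w[4]='i' → 'i'
j=3: add w[5]='t' → 'it'
j=4: add w[6]='a' → 'ita'
j=5: add w[0]='z' → 'itaz'
j=6: add w[1]='a' → 'itaza'
j=7: add w[2]='t' → 'itazat'
j=8: add w[3]='t' → 'itazatt'

'itazatt'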